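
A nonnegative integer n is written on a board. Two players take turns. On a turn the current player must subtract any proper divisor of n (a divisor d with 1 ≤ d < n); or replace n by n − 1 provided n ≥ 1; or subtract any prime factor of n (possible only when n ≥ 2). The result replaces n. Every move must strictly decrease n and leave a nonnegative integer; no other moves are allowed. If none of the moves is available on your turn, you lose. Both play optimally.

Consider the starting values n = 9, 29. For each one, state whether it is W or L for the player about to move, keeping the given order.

Classify positions by backward induction: terminal positions (no move available) are L. From any other position, the mover wins iff some move reaches an L.
n=0: no move → L
n=1: can move to 0, which is L ⇒ W
n=2: can move to 0, which is L ⇒ W
n=3: can move to 0, which is L ⇒ W
n=4: moves to 2(W), 3(W); every one is W ⇒ L
n=5: can move to 0, which is L ⇒ W
n=6: can move to 4, which is L ⇒ W
n=7: can move to 0, which is L ⇒ W
n=8: can move to 4, which is L ⇒ W
n=9: moves to 6(W), 8(W); every one is W ⇒ L
n=10: can move to 9, which is L ⇒ W
n=11: can move to 0, which is L ⇒ W
n=12: can move to 9, which is L ⇒ W
n=13: can move to 0, which is L ⇒ W
n=14: moves to 7(W), 12(W), 13(W); every one is W ⇒ L
n=15: can move to 14, which is L ⇒ W
n=16: can move to 14, which is L ⇒ W
n=17: can move to 0, which is L ⇒ W
n=18: can move to 9, which is L ⇒ W
n=19: can move to 0, which is L ⇒ W
n=20: moves to 10(W), 15(W), 16(W), 18(W), 19(W); every one is W ⇒ L
n=21: can move to 14, which is L ⇒ W
n=22: can move to 20, which is L ⇒ W
n=23: can move to 0, which is L ⇒ W
n=24: can move to 20, which is L ⇒ W
n=25: can move to 20, which is L ⇒ W
n=26: moves to 13(W), 24(W), 25(W); every one is W ⇒ L
n=27: can move to 26, which is L ⇒ W
n=28: can move to 14, which is L ⇒ W
n=29: can move to 0, which is L ⇒ W

9: L, 29: W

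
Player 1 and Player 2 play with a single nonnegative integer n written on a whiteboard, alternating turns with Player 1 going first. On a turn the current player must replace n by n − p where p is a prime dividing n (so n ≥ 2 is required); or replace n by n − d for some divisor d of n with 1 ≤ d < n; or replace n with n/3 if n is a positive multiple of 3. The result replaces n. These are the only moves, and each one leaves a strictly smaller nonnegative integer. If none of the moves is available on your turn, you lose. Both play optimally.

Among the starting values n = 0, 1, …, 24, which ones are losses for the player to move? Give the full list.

0, 1, 4, 9, 14, 20

Use the standard recursion: the mover loses at a terminal position; elsewhere, the mover wins exactly when some move hands the opponent an L position.
n=0: no move → L
n=1: no move → L
n=2: W (go to 0, an L position)
n=3: W (go to 0, an L position)
n=4: L (options 2(W), 3(W) are all W)
n=5: W (go to 0, an L position)
n=6: W (go to 4, an L position)
n=7: W (go to 0, an L position)
n=8: W (go to 4, an L position)
n=9: L (options 3(W), 6(W), 8(W) are all W)
n=10: W (go to 9, an L position)
n=11: W (go to 0, an L position)
n=12: W (go to 4, an L position)
n=13: W (go to 0, an L position)
n=14: L (options 7(W), 12(W), 13(W) are all W)
n=15: W (go to 14, an L position)
n=16: W (go to 14, an L position)
n=17: W (go to 0, an L position)
n=18: W (go to 9, an L position)
n=19: W (go to 0, an L position)
n=20: L (options 10(W), 15(W), 16(W), 18(W), 19(W) are all W)
n=21: W (go to 14, an L position)
n=22: W (go to 20, an L position)
n=23: W (go to 0, an L position)
n=24: W (go to 20, an L position)
Reading off the rows marked L gives the requested list; there are 6 such values of n.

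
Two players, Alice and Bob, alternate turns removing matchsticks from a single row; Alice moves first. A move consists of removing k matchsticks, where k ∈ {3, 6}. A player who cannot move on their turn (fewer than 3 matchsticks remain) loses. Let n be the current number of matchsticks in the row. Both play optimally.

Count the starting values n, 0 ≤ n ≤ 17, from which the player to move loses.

Positions with no move are L. A position that does have a move is losing for the player to move precisely when every available move leads to a winning position for the opponent. Fill in the labels:
n=0: no move → L
n=1: no move → L
n=2: no move → L
n=3: can move to 0, which is L ⇒ W
n=4: can move to 1, which is L ⇒ W
n=5: can move to 2, which is L ⇒ W
n=6: can move to 0, which is L ⇒ W
n=7: can move to 1, which is L ⇒ W
n=8: can move to 2, which is L ⇒ W
n=9: moves to 6(W), 3(W); every one is W ⇒ L
n=10: moves to 7(W), 4(W); every one is W ⇒ L
n=11: moves to 8(W), 5(W); every one is W ⇒ L
n=12: can move to 9, which is L ⇒ W
n=13: can move to 10, which is L ⇒ W
n=14: can move to 11, which is L ⇒ W
n=15: can move to 9, which is L ⇒ W
n=16: can move to 10, which is L ⇒ W
n=17: can move to 11, which is L ⇒ W
L entries with 0 ≤ n ≤ 17: n = 0, 1, 2, 9, 10, 11; that makes 6.

6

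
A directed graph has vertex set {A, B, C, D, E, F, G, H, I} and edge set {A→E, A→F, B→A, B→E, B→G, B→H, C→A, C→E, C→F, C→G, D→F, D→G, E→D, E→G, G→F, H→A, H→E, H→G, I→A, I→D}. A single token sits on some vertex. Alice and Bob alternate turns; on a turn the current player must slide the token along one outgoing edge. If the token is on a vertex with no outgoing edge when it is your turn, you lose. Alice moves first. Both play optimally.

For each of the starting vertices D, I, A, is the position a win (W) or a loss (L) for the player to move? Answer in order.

D: W, I: L, A: W

Classify positions by backward induction: terminal positions (no move available) are L. From any other position, the mover wins iff some move reaches an L.
Every edge goes from a vertex to one that appears earlier in the order F, G, D, E, A, C, I, H, B, so processing vertices in that order labels each vertex after all of its successors.
F: no outgoing edge → L
G: can move to F, which is L ⇒ W
D: can move to F, which is L ⇒ W
E: moves to D(W), G(W); every one is W ⇒ L
A: can move to E, which is L ⇒ W
C: can move to E, which is L ⇒ W
I: moves to A(W), D(W); every one is W ⇒ L
H: can move to E, which is L ⇒ W
B: can move to E, which is L ⇒ W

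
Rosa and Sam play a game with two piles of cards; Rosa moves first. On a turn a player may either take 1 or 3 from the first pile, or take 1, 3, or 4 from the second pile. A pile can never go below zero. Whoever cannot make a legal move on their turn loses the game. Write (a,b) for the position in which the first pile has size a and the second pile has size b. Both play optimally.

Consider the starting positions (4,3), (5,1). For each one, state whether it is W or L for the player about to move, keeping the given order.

Positions with no move are L. A position that does have a move is losing for the player to move precisely when every available move leads to a winning position for the opponent. Fill in the labels:
No move ever increases a pile, so every position that can arise here has a ≤ 5 and b ≤ 3; it is enough to label the cells with 0 ≤ a ≤ 5 and 0 ≤ b ≤ 3.
Every move lowers a or b (never raises either), so fill the grid row by row in increasing a, and left to right within a row: each cell's successors are then already labelled.
      b=0  b=1  b=2  b=3
a=0:    L    W    L    W
a=1:    W    L    W    L
a=2:    L    W    L    W
a=3:    W    L    W    L
a=4:    L    W    L    W
a=5:    W    L    W    L
Cells with no legal move (terminal, hence L): (0,0).
The remaining L cells, each justified by listing all of its moves:
(0,2): L (sole option (0,1)(W) is W)
(1,1): L (options (0,1)(W), (1,0)(W) are all W)
(1,3): L (options (0,3)(W), (1,2)(W), (1,0)(W) are all W)
(2,0): L (sole option (1,0)(W) is W)
(2,2): L (options (1,2)(W), (2,1)(W) are all W)
(3,1): L (options (2,1)(W), (0,1)(W), (3,0)(W) are all W)
(3,3): L (options (2,3)(W), (0,3)(W), (3,2)(W), (3,0)(W) are all W)
(4,0): L (options (3,0)(W), (1,0)(W) are all W)
(4,2): L (options (3,2)(W), (1,2)(W), (4,1)(W) are all W)
(5,1): L (options (4,1)(W), (2,1)(W), (5,0)(W) are all W)
(5,3): L (options (4,3)(W), (2,3)(W), (5,2)(W), (5,0)(W) are all W)
Every other cell has at least one move into one of the L cells above, so it is W.
(4,3): the move to (3,3) reaches an L cell, so W
(5,1): one of the L cells justified above, so L

(4,3): W, (5,1): L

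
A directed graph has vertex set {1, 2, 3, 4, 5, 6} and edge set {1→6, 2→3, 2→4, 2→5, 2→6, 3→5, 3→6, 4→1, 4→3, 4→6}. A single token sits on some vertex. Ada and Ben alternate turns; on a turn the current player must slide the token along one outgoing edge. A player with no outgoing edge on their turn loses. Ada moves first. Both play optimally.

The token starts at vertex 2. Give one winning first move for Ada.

Label each position W (a win for the player to move) or L (a loss). A position with no legal move is L; any other position is W exactly when some move reaches an L, and L when every move reaches a W.
Every edge goes from a vertex to one that appears earlier in the order 6, 5, 1, 3, 4, 2, so processing vertices in that order labels each vertex after all of its successors.
6: no outgoing edge → L
5: no outgoing edge → L
1: →6(L), so W
3: →5(L), so W
4: →6(L), so W
2: →5(L), so W
From 2, the L positions reachable in one move are: 5, 6. Any move reaching one of these is winning.

Move to 5.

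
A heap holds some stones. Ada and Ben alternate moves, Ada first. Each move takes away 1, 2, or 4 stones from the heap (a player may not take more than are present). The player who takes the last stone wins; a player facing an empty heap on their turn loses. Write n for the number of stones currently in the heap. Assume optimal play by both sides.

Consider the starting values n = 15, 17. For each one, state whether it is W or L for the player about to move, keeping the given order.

15: L, 17: W

Label each position W (a win for the player to move) or L (a loss). A position with no legal move is L; any other position is W exactly when some move reaches an L, and L when every move reaches a W.
n=0: no move → L
n=1: →0(L), so W
n=2: →0(L), so W
n=3: →2(W), 1(W) — all W, so L
n=4: →3(L), so W
n=5: →3(L), so W
n=6: →5(W), 4(W), 2(W) — all W, so L
n=7: →6(L), so W
n=8: →6(L), so W
n=9: →8(W), 7(W), 5(W) — all W, so L
n=10: →9(L), so W
n=11: →9(L), so W
n=12: →11(W), 10(W), 8(W) — all W, so L
n=13: →12(L), so W
n=14: →12(L), so W
n=15: →14(W), 13(W), 11(W) — all W, so L
n=16: →15(L), so W
n=17: →15(L), so W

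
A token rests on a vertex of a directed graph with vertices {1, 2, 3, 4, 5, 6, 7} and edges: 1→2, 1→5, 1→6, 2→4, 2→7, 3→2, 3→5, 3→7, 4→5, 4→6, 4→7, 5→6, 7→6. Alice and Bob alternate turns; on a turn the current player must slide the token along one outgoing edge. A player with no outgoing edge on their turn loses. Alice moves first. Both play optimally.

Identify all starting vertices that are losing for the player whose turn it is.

Positions with no move are L. A position that does have a move is losing for the player to move precisely when every available move leads to a winning position for the opponent. Fill in the labels:
Every edge goes from a vertex to one that appears earlier in the order 6, 5, 7, 4, 2, 1, 3, so processing vertices in that order labels each vertex after all of its successors.
6: no outgoing edge → L
5: reaches L-position 6 → W
7: reaches L-position 6 → W
4: reaches L-position 6 → W
2: only reaches 4(W), 7(W), all W → L
1: reaches L-position 2 → W
3: reaches L-position 2 → W
The losing starting vertices are exactly the entries labelled L in this table (2 of them).

2, 6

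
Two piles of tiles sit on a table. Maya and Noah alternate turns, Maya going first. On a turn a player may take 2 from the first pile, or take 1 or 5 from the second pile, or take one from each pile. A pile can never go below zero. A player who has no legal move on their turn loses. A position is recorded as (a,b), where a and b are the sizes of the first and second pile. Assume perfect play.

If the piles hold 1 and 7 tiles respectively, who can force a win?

Maya wins.

Label each position W (a win for the player to move) or L (a loss). A position with no legal move is L; any other position is W exactly when some move reaches an L, and L when every move reaches a W.
No move ever increases a pile, so every position that can arise here has a ≤ 1 and b ≤ 7; it is enough to label the cells with 0 ≤ a ≤ 1 and 0 ≤ b ≤ 7.
Every move lowers a or b (never raises either), so fill the grid row by row in increasing a, and left to right within a row: each cell's successors are then already labelled.
      b=0  b=1  b=2  b=3  b=4  b=5  b=6  b=7
a=0:    L    W    L    W    L    W    L    W
a=1:    L    W    L    W    L    W    L    W
Cells with no legal move (terminal, hence L): (0,0), (1,0).
The remaining L cells, each justified by listing all of its moves:
(0,2): only reaches (0,1)(W), which is W → L
(0,4): only reaches (0,3)(W), which is W → L
(0,6): only reaches (0,5)(W), (0,1)(W), all W → L
(1,2): only reaches (1,1)(W), (0,1)(W), all W → L
(1,4): only reaches (1,3)(W), (0,3)(W), all W → L
(1,6): only reaches (1,5)(W), (1,1)(W), (0,5)(W), all W → L
Every other cell has at least one move into one of the L cells above, so it is W.
The starting position (1,7) is W: Maya should move to (1,6), handing over an L position.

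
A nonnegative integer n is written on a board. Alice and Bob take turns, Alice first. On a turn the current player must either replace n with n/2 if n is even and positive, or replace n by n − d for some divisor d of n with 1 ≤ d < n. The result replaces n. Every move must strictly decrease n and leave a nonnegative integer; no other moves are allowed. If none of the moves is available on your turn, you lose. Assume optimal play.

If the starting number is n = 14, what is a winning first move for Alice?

Work bottom-up. With no move the player to move loses. Otherwise the position is W if at least one move leads to an L position for the opponent, and L if every move leads to a W.
n=0: no move → L
n=1: no move → L
n=2: reaches L-position 1 → W
n=3: only reaches 2(W), which is W → L
n=4: reaches L-position 3 → W
n=5: only reaches 4(W), which is W → L
n=6: reaches L-position 3 → W
n=7: only reaches 6(W), which is W → L
n=8: reaches L-position 7 → W
n=9: only reaches 6(W), 8(W), all W → L
n=10: reaches L-position 5 → W
n=11: only reaches 10(W), which is W → L
n=12: reaches L-position 9 → W
n=13: only reaches 12(W), which is W → L
n=14: reaches L-position 7 → W
From 14, the L positions reachable in one move are: 7, 13. Any move reaching one of these is winning.

Move to 7.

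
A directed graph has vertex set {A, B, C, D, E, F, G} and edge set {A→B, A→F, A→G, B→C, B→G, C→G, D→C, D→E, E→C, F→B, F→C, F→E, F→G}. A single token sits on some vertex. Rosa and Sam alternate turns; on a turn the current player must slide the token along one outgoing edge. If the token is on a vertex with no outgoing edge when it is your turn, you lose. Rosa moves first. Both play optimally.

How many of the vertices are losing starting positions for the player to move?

Use the standard recursion: the mover loses at a terminal position; elsewhere, the mover wins exactly when some move hands the opponent an L position.
Every edge goes from a vertex to one that appears earlier in the order G, C, B, E, F, A, D, so processing vertices in that order labels each vertex after all of its successors.
G: no outgoing edge → L
C: can move to G, which is L ⇒ W
B: can move to G, which is L ⇒ W
E: the only move is to C(W), a W ⇒ L
F: can move to E, which is L ⇒ W
A: can move to G, which is L ⇒ W
D: can move to E, which is L ⇒ W
The L vertices are E, G; that is 2 in all.

2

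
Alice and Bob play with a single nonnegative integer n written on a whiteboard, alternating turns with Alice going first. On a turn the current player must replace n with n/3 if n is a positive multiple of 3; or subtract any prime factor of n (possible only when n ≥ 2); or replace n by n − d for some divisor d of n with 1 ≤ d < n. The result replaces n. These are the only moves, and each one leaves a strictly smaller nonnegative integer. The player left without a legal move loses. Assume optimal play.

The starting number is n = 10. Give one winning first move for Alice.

Move to 9.

Build the W/L table. Terminal = L. A non-terminal position is W if it has a move to some L; otherwise it is L.
n=0: no move → L
n=1: no move → L
n=2: can move to 0, which is L ⇒ W
n=3: can move to 0, which is L ⇒ W
n=4: moves to 2(W), 3(W); every one is W ⇒ L
n=5: can move to 0, which is L ⇒ W
n=6: can move to 4, which is L ⇒ W
n=7: can move to 0, which is L ⇒ W
n=8: can move to 4, which is L ⇒ W
n=9: moves to 3(W), 6(W), 8(W); every one is W ⇒ L
n=10: can move to 9, which is L ⇒ W
From 10, the L positions reachable in one move are: 9.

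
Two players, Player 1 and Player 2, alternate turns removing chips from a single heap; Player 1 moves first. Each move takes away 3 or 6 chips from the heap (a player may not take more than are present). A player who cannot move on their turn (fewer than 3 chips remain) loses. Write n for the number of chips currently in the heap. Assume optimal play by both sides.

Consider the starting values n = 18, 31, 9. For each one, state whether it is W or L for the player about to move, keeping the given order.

18: L, 31: W, 9: L

Build the W/L table. Terminal = L. A non-terminal position is W if it has a move to some L; otherwise it is L.
n=0: no move → L
n=1: no move → L
n=2: no move → L
n=3: →0(L), so W
n=4: →1(L), so W
n=5: →2(L), so W
n=6: →0(L), so W
n=7: →1(L), so W
n=8: →2(L), so W
n=9: →6(W), 3(W) — all W, so L
n=10: →7(W), 4(W) — all W, so L
n=11: →8(W), 5(W) — all W, so L
n=12: →9(L), so W
n=13: →10(L), so W
n=14: →11(L), so W
n=15: →9(L), so W
n=16: →10(L), so W
n=17: →11(L), so W
n=18: →15(W), 12(W) — all W, so L
n=19: →16(W), 13(W) — all W, so L
n=20: →17(W), 14(W) — all W, so L
n=21: →18(L), so W
n=22: →19(L), so W
n=23: →20(L), so W
n=24: →18(L), so W
n=25: →19(L), so W
n=26: →20(L), so W
n=27: →24(W), 21(W) — all W, so L
n=28: →25(W), 22(W) — all W, so L
n=29: →26(W), 23(W) — all W, so L
n=30: →27(L), so W
n=31: →28(L), so W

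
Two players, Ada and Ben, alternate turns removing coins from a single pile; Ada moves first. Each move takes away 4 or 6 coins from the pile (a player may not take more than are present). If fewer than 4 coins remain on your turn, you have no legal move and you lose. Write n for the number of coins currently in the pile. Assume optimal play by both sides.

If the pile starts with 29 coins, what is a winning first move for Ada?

Remove 6, leaving 23.

Use the standard recursion: the mover loses at a terminal position; elsewhere, the mover wins exactly when some move hands the opponent an L position.
n=0: no move → L
n=1: no move → L
n=2: no move → L
n=3: no move → L
n=4: W (go to 0, an L position)
n=5: W (go to 1, an L position)
n=6: W (go to 2, an L position)
n=7: W (go to 3, an L position)
n=8: W (go to 2, an L position)
n=9: W (go to 3, an L position)
n=10: L (options 6(W), 4(W) are all W)
n=11: L (options 7(W), 5(W) are all W)
n=12: L (options 8(W), 6(W) are all W)
n=13: L (options 9(W), 7(W) are all W)
n=14: W (go to 10, an L position)
n=15: W (go to 11, an L position)
n=16: W (go to 12, an L position)
n=17: W (go to 13, an L position)
n=18: W (go to 12, an L position)
n=19: W (go to 13, an L position)
n=20: L (options 16(W), 14(W) are all W)
n=21: L (options 17(W), 15(W) are all W)
n=22: L (options 18(W), 16(W) are all W)
n=23: L (options 19(W), 17(W) are all W)
n=24: W (go to 20, an L position)
n=25: W (go to 21, an L position)
n=26: W (go to 22, an L position)
n=27: W (go to 23, an L position)
n=28: W (go to 22, an L position)
n=29: W (go to 23, an L position)
From 29, the L positions reachable in one move are: 23.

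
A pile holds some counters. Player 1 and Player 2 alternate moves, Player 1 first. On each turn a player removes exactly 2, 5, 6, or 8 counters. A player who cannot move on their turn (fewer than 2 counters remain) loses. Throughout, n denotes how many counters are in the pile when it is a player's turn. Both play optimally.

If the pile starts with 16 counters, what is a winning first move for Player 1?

Positions with no move are L. A position that does have a move is losing for the player to move precisely when every available move leads to a winning position for the opponent. Fill in the labels:
n=0: no move → L
n=1: no move → L
n=2: W (go to 0, an L position)
n=3: W (go to 1, an L position)
n=4: L (sole option 2(W) is W)
n=5: W (go to 0, an L position)
n=6: W (go to 4, an L position)
n=7: W (go to 1, an L position)
n=8: W (go to 0, an L position)
n=9: W (go to 4, an L position)
n=10: W (go to 4, an L position)
n=11: L (options 9(W), 6(W), 5(W), 3(W) are all W)
n=12: W (go to 4, an L position)
n=13: W (go to 11, an L position)
n=14: L (options 12(W), 9(W), 8(W), 6(W) are all W)
n=15: L (options 13(W), 10(W), 9(W), 7(W) are all W)
n=16: W (go to 14, an L position)
From 16, the L positions reachable in one move are: 14, 11. Any move reaching one of these is winning.

Remove 2, leaving 14.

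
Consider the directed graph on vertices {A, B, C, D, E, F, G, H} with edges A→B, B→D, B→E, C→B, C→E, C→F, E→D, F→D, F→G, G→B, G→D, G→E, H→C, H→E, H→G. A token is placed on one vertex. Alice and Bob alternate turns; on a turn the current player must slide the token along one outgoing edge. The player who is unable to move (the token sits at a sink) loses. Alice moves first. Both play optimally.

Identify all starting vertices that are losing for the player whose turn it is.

Use the standard recursion: the mover loses at a terminal position; elsewhere, the mover wins exactly when some move hands the opponent an L position.
Every edge goes from a vertex to one that appears earlier in the order D, E, B, G, F, C, H, A, so processing vertices in that order labels each vertex after all of its successors.
D: no outgoing edge → L
E: →D(L), so W
B: →D(L), so W
G: →D(L), so W
F: →D(L), so W
C: →F(W), B(W), E(W) — all W, so L
H: →C(L), so W
A: →B(W) only, which is W, so L
Reading off the rows marked L gives the requested list; there are 3 such vertices.

A, C, D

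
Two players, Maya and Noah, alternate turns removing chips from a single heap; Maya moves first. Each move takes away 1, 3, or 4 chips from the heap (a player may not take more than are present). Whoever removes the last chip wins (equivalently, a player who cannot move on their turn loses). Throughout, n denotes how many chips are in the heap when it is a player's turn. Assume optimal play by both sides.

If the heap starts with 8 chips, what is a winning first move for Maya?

Remove 1, leaving 7.

Build the W/L table. Terminal = L. A non-terminal position is W if it has a move to some L; otherwise it is L.
n=0: no move → L
n=1: can move to 0, which is L ⇒ W
n=2: the only move is to 1(W), a W ⇒ L
n=3: can move to 2, which is L ⇒ W
n=4: can move to 0, which is L ⇒ W
n=5: can move to 2, which is L ⇒ W
n=6: can move to 2, which is L ⇒ W
n=7: moves to 6(W), 4(W), 3(W); every one is W ⇒ L
n=8: can move to 7, which is L ⇒ W
From 8, the L positions reachable in one move are: 7.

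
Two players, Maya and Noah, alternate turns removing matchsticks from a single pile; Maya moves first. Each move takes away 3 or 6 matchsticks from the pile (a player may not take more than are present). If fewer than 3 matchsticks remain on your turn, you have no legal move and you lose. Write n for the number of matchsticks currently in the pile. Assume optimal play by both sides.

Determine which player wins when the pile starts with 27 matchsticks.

Classify positions by backward induction: terminal positions (no move available) are L. From any other position, the mover wins iff some move reaches an L.
n=0: no move → L
n=1: no move → L
n=2: no move → L
n=3: can move to 0, which is L ⇒ W
n=4: can move to 1, which is L ⇒ W
n=5: can move to 2, which is L ⇒ W
n=6: can move to 0, which is L ⇒ W
n=7: can move to 1, which is L ⇒ W
n=8: can move to 2, which is L ⇒ W
n=9: moves to 6(W), 3(W); every one is W ⇒ L
n=10: moves to 7(W), 4(W); every one is W ⇒ L
n=11: moves to 8(W), 5(W); every one is W ⇒ L
n=12: can move to 9, which is L ⇒ W
n=13: can move to 10, which is L ⇒ W
n=14: can move to 11, which is L ⇒ W
n=15: can move to 9, which is L ⇒ W
n=16: can move to 10, which is L ⇒ W
n=17: can move to 11, which is L ⇒ W
n=18: moves to 15(W), 12(W); every one is W ⇒ L
n=19: moves to 16(W), 13(W); every one is W ⇒ L
n=20: moves to 17(W), 14(W); every one is W ⇒ L
n=21: can move to 18, which is L ⇒ W
n=22: can move to 19, which is L ⇒ W
n=23: can move to 20, which is L ⇒ W
n=24: can move to 18, which is L ⇒ W
n=25: can move to 19, which is L ⇒ W
n=26: can move to 20, which is L ⇒ W
n=27: moves to 24(W), 21(W); every one is W ⇒ L
Every move from 27 reaches a W position, so the mover loses.

Noah wins.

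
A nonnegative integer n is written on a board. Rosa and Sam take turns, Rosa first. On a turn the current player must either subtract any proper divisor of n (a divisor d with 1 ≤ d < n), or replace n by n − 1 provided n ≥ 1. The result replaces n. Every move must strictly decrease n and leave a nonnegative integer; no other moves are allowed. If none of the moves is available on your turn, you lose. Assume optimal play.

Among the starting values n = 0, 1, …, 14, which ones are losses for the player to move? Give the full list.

0, 2, 5, 7, 9, 11, 13

Label each position W (a win for the player to move) or L (a loss). A position with no legal move is L; any other position is W exactly when some move reaches an L, and L when every move reaches a W.
n=0: no move → L
n=1: can move to 0, which is L ⇒ W
n=2: the only move is to 1(W), a W ⇒ L
n=3: can move to 2, which is L ⇒ W
n=4: can move to 2, which is L ⇒ W
n=5: the only move is to 4(W), a W ⇒ L
n=6: can move to 5, which is L ⇒ W
n=7: the only move is to 6(W), a W ⇒ L
n=8: can move to 7, which is L ⇒ W
n=9: moves to 6(W), 8(W); every one is W ⇒ L
n=10: can move to 5, which is L ⇒ W
n=11: the only move is to 10(W), a W ⇒ L
n=12: can move to 9, which is L ⇒ W
n=13: the only move is to 12(W), a W ⇒ L
n=14: can move to 7, which is L ⇒ W
The losing starting values of n are exactly the entries labelled L in this table (7 of them).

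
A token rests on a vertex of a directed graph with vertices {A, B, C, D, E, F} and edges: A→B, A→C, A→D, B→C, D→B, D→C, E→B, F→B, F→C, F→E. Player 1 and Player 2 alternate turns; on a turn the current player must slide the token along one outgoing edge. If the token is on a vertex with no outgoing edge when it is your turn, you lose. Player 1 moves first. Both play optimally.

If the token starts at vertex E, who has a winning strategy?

Work bottom-up. With no move the player to move loses. Otherwise the position is W if at least one move leads to an L position for the opponent, and L if every move leads to a W.
Every edge goes from a vertex to one that appears earlier in the order C, B, D, E, F, A, so processing vertices in that order labels each vertex after all of its successors.
C: no outgoing edge → L
B: W (go to C, an L position)
D: W (go to C, an L position)
E: L (sole option B(W) is W)
F: W (go to E, an L position)
A: W (go to C, an L position)
The starting position E is L: whatever Player 1 does, the opponent receives a W position.

Player 2 wins.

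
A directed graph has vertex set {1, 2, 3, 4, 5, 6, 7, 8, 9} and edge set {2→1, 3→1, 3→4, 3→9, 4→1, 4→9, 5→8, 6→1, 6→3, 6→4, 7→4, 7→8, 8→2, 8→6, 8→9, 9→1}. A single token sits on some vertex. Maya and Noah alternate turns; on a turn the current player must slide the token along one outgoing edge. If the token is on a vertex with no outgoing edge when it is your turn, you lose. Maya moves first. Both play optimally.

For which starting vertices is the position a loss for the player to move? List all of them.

1, 8

Label each position W (a win for the player to move) or L (a loss). A position with no legal move is L; any other position is W exactly when some move reaches an L, and L when every move reaches a W.
Every edge goes from a vertex to one that appears earlier in the order 1, 9, 4, 2, 3, 6, 8, 7, 5, so processing vertices in that order labels each vertex after all of its successors.
1: no outgoing edge → L
9: W (go to 1, an L position)
4: W (go to 1, an L position)
2: W (go to 1, an L position)
3: W (go to 1, an L position)
6: W (go to 1, an L position)
8: L (options 6(W), 2(W), 9(W) are all W)
7: W (go to 8, an L position)
5: W (go to 8, an L position)
Reading off the rows marked L gives the requested list; there are 2 such vertices.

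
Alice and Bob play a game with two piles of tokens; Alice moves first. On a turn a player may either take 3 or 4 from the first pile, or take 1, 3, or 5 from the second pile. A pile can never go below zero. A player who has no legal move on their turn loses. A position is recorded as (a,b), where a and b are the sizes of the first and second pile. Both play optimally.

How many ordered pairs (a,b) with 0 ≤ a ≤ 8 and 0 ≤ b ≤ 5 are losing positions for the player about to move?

Work bottom-up. With no move the player to move loses. Otherwise the position is W if at least one move leads to an L position for the opponent, and L if every move leads to a W.
Every move lowers a or b (never raises either), so fill the grid row by row in increasing a, and left to right within a row: each cell's successors are then already labelled.
      b=0  b=1  b=2  b=3  b=4  b=5
a=0:    L    W    L    W    L    W
a=1:    L    W    L    W    L    W
a=2:    L    W    L    W    L    W
a=3:    W    L    W    L    W    L
a=4:    W    L    W    L    W    L
a=5:    W    L    W    L    W    L
a=6:    W    W    W    W    W    W
a=7:    L    W    L    W    L    W
a=8:    L    W    L    W    L    W
Cells with no legal move (terminal, hence L): (0,0), (1,0), (2,0).
The remaining L cells, each justified by listing all of its moves:
(0,2): the only move is to (0,1)(W), a W ⇒ L
(0,4): moves to (0,3)(W), (0,1)(W); every one is W ⇒ L
(1,2): the only move is to (1,1)(W), a W ⇒ L
(1,4): moves to (1,3)(W), (1,1)(W); every one is W ⇒ L
(2,2): the only move is to (2,1)(W), a W ⇒ L
(2,4): moves to (2,3)(W), (2,1)(W); every one is W ⇒ L
(3,1): moves to (0,1)(W), (3,0)(W); every one is W ⇒ L
(3,3): moves to (0,3)(W), (3,2)(W), (3,0)(W); every one is W ⇒ L
(3,5): moves to (0,5)(W), (3,4)(W), (3,2)(W), (3,0)(W); every one is W ⇒ L
(4,1): moves to (1,1)(W), (0,1)(W), (4,0)(W); every one is W ⇒ L
(4,3): moves to (1,3)(W), (0,3)(W), (4,2)(W), (4,0)(W); every one is W ⇒ L
(4,5): moves to (1,5)(W), (0,5)(W), (4,4)(W), (4,2)(W), (4,0)(W); every one is W ⇒ L
(5,1): moves to (2,1)(W), (1,1)(W), (5,0)(W); every one is W ⇒ L
(5,3): moves to (2,3)(W), (1,3)(W), (5,2)(W), (5,0)(W); every one is W ⇒ L
(5,5): moves to (2,5)(W), (1,5)(W), (5,4)(W), (5,2)(W), (5,0)(W); every one is W ⇒ L
(7,0): moves to (4,0)(W), (3,0)(W); every one is W ⇒ L
(7,2): moves to (4,2)(W), (3,2)(W), (7,1)(W); every one is W ⇒ L
(7,4): moves to (4,4)(W), (3,4)(W), (7,3)(W), (7,1)(W); every one is W ⇒ L
(8,0): moves to (5,0)(W), (4,0)(W); every one is W ⇒ L
(8,2): moves to (5,2)(W), (4,2)(W), (8,1)(W); every one is W ⇒ L
(8,4): moves to (5,4)(W), (4,4)(W), (8,3)(W), (8,1)(W); every one is W ⇒ L
Every other cell has at least one move into one of the L cells above, so it is W.
L cells per row: a=0: 3, a=1: 3, a=2: 3, a=3: 3, a=4: 3, a=5: 3, a=6: 0, a=7: 3, a=8: 3; total 24.

24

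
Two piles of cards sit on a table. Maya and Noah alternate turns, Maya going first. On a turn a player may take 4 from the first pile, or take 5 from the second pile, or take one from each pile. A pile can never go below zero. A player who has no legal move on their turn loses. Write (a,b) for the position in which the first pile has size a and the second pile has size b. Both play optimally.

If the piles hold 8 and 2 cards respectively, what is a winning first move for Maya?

Move to (7,1).

Work bottom-up. With no move the player to move loses. Otherwise the position is W if at least one move leads to an L position for the opponent, and L if every move leads to a W.
No move ever increases a pile, so every position that can arise here has a ≤ 8 and b ≤ 2; it is enough to label the cells with 0 ≤ a ≤ 8 and 0 ≤ b ≤ 2.
Every move lowers a or b (never raises either), so fill the grid row by row in increasing a, and left to right within a row: each cell's successors are then already labelled.
      b=0  b=1  b=2
a=0:    L    L    L
a=1:    L    W    W
a=2:    L    W    L
a=3:    L    W    L
a=4:    W    W    W
a=5:    W    L    L
a=6:    W    L    W
a=7:    W    L    W
a=8:    L    L    W
Cells with no legal move (terminal, hence L): (0,0), (0,1), (0,2), (1,0), (2,0), (3,0).
The remaining L cells, each justified by listing all of its moves:
(2,2): the only move is to (1,1)(W), a W ⇒ L
(3,2): the only move is to (2,1)(W), a W ⇒ L
(5,1): moves to (1,1)(W), (4,0)(W); every one is W ⇒ L
(5,2): moves to (1,2)(W), (4,1)(W); every one is W ⇒ L
(6,1): moves to (2,1)(W), (5,0)(W); every one is W ⇒ L
(7,1): moves to (3,1)(W), (6,0)(W); every one is W ⇒ L
(8,0): the only move is to (4,0)(W), a W ⇒ L
(8,1): moves to (4,1)(W), (7,0)(W); every one is W ⇒ L
Every other cell has at least one move into one of the L cells above, so it is W.
From (8,2), the L positions reachable in one move are: (7,1).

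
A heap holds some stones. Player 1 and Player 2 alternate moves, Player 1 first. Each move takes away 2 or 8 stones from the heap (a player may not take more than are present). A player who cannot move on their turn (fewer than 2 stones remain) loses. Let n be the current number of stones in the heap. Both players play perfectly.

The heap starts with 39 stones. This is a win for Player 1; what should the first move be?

Use the standard recursion: the mover loses at a terminal position; elsewhere, the mover wins exactly when some move hands the opponent an L position.
n=0: no move → L
n=1: no move → L
n=2: reaches L-position 0 → W
n=3: reaches L-position 1 → W
n=4: only reaches 2(W), which is W → L
n=5: only reaches 3(W), which is W → L
n=6: reaches L-position 4 → W
n=7: reaches L-position 5 → W
n=8: reaches L-position 0 → W
n=9: reaches L-position 1 → W
n=10: only reaches 8(W), 2(W), all W → L
n=11: only reaches 9(W), 3(W), all W → L
n=12: reaches L-position 10 → W
n=13: reaches L-position 11 → W
n=14: only reaches 12(W), 6(W), all W → L
n=15: only reaches 13(W), 7(W), all W → L
n=16: reaches L-position 14 → W
n=17: reaches L-position 15 → W
n=18: reaches L-position 10 → W
n=19: reaches L-position 11 → W
n=20: only reaches 18(W), 12(W), all W → L
n=21: only reaches 19(W), 13(W), all W → L
n=22: reaches L-position 20 → W
n=23: reaches L-position 21 → W
n=24: only reaches 22(W), 16(W), all W → L
n=25: only reaches 23(W), 17(W), all W → L
n=26: reaches L-position 24 → W
n=27: reaches L-position 25 → W
n=28: reaches L-position 20 → W
n=29: reaches L-position 21 → W
n=30: only reaches 28(W), 22(W), all W → L
n=31: only reaches 29(W), 23(W), all W → L
n=32: reaches L-position 30 → W
n=33: reaches L-position 31 → W
n=34: only reaches 32(W), 26(W), all W → L
n=35: only reaches 33(W), 27(W), all W → L
n=36: reaches L-position 34 → W
n=37: reaches L-position 35 → W
n=38: reaches L-position 30 → W
n=39: reaches L-position 31 → W
From 39, the L positions reachable in one move are: 31.

Remove 8, leaving 31.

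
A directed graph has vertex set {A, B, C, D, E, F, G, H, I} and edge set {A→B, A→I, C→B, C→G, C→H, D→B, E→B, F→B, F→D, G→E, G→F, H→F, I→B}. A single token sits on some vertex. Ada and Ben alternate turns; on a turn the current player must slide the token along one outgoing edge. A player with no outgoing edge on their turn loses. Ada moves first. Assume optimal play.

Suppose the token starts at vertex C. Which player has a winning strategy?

Ada wins.

Work bottom-up. With no move the player to move loses. Otherwise the position is W if at least one move leads to an L position for the opponent, and L if every move leads to a W.
Every edge goes from a vertex to one that appears earlier in the order B, D, F, E, G, I, A, H, C, so processing vertices in that order labels each vertex after all of its successors.
B: no outgoing edge → L
D: →B(L), so W
F: →B(L), so W
E: →B(L), so W
G: →E(W), F(W) — all W, so L
I: →B(L), so W
A: →B(L), so W
H: →F(W) only, which is W, so L
C: →H(L), so W
From C Ada can move to H, reaching an L position.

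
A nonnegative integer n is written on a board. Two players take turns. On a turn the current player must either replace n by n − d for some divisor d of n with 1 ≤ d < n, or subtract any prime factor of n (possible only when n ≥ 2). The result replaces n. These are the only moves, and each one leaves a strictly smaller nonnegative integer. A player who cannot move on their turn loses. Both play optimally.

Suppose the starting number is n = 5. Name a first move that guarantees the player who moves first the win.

Move to 0.

Classify positions by backward induction: terminal positions (no move available) are L. From any other position, the mover wins iff some move reaches an L.
n=0: no move → L
n=1: no move → L
n=2: W (go to 0, an L position)
n=3: W (go to 0, an L position)
n=4: L (options 2(W), 3(W) are all W)
n=5: W (go to 0, an L position)
From 5, the L positions reachable in one move are: 0, 4. Any move reaching one of these is winning.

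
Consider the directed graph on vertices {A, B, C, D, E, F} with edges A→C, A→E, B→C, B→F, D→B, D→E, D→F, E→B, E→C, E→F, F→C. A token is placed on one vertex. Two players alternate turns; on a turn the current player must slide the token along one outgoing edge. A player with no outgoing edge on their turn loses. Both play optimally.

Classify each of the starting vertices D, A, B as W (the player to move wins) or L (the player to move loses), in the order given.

D: L, A: W, B: W

Build the W/L table. Terminal = L. A non-terminal position is W if it has a move to some L; otherwise it is L.
Every edge goes from a vertex to one that appears earlier in the order C, F, B, E, D, A, so processing vertices in that order labels each vertex after all of its successors.
C: no outgoing edge → L
F: can move to C, which is L ⇒ W
B: can move to C, which is L ⇒ W
E: can move to C, which is L ⇒ W
D: moves to E(W), B(W), F(W); every one is W ⇒ L
A: can move to C, which is L ⇒ W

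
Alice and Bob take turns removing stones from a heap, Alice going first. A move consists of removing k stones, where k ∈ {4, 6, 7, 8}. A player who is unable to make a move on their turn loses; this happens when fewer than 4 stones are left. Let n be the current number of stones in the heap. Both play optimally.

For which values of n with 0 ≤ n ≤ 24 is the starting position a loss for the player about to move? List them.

Use the standard recursion: the mover loses at a terminal position; elsewhere, the mover wins exactly when some move hands the opponent an L position.
n=0: no move → L
n=1: no move → L
n=2: no move → L
n=3: no move → L
n=4: reaches L-position 0 → W
n=5: reaches L-position 1 → W
n=6: reaches L-position 2 → W
n=7: reaches L-position 3 → W
n=8: reaches L-position 2 → W
n=9: reaches L-position 3 → W
n=10: reaches L-position 3 → W
n=11: reaches L-position 3 → W
n=12: only reaches 8(W), 6(W), 5(W), 4(W), all W → L
n=13: only reaches 9(W), 7(W), 6(W), 5(W), all W → L
n=14: only reaches 10(W), 8(W), 7(W), 6(W), all W → L
n=15: only reaches 11(W), 9(W), 8(W), 7(W), all W → L
n=16: reaches L-position 12 → W
n=17: reaches L-position 13 → W
n=18: reaches L-position 14 → W
n=19: reaches L-position 15 → W
n=20: reaches L-position 14 → W
n=21: reaches L-position 15 → W
n=22: reaches L-position 15 → W
n=23: reaches L-position 15 → W
n=24: only reaches 20(W), 18(W), 17(W), 16(W), all W → L
Reading off the rows marked L gives the requested list; there are 9 such values of n.

0, 1, 2, 3, 12, 13, 14, 15, 24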